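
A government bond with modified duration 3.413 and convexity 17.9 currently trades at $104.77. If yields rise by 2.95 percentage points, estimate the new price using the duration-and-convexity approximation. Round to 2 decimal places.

Duration effect: -D_mod·Δy = -3.413 × (+0.0295) = -0.1006835
Convexity effect: ½·C·(Δy)² = 0.5 × 17.9 × (0.0295)² = +0.0077887375
ΔP/P ≈ -0.1006835 + 0.0077887375 = -0.0928947625
New price ≈ 104.77 × (1 - 0.0928947625) = 95.037415732875.

$95.04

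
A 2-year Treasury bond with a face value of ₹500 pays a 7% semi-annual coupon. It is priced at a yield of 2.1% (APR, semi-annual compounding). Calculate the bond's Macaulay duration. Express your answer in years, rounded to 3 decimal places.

Periodic yield y = 0.0105. Discount each cash flow and weight by its period:
  t   CF        PV=CF/(1+0.0105)^t    t·PV
  1        17.50        17.3182        17.3182
  2        17.50        17.1382        34.2764
  3        17.50        16.9601        50.8804
  4       517.50       496.3238     1,985.2951
  Σ                    547.7403     2,087.7701
Price P = Σ PV = 547.7403.
Macaulay duration = Σ(t·PV) / P = 2,087.7701 / 547.7403 = 3.81161 half-year periods.
In years: 3.81161 / 2 = 1.90580 years.

1.906 years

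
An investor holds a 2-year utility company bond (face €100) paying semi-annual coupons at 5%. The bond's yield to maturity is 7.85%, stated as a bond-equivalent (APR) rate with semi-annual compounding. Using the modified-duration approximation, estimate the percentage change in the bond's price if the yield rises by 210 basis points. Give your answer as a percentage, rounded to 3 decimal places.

Periodic yield y = 0.03925. Modified duration first:
  t   CF        PV=CF/(1+0.03925)^t    t·PV
  1         2.50         2.4056         2.4056
  2         2.50         2.3147         4.6295
  3         2.50         2.2273         6.6819
  4       102.50        87.8706       351.4825
  Σ                     94.8182       365.1995
P = 94.8182; D_Mac = 3.85157 half-year periods = 1.92579 yrs; D_mod = 1.92579/(1+0.03925) = 1.85305 yrs.
ΔP/P ≈ -D_mod · Δy = -1.85305 × (+0.021) = -0.038914 = -3.8914%.

-3.891%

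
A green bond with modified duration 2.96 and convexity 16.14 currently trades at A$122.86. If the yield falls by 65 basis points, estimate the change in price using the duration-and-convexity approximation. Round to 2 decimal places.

+A$2.41

Duration effect: -D_mod·Δy = -2.96 × (-0.0065) = +0.019240
Convexity effect: ½·C·(Δy)² = 0.5 × 16.14 × (-0.0065)² = +0.0003409575
ΔP/P ≈ +0.019240 + 0.0003409575 = +0.0195809575
ΔP ≈ 122.86 × (+0.0195809575) = +2.40571643845.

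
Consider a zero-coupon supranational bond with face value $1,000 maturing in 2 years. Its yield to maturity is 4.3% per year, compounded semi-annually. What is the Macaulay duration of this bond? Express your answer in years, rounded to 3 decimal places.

A zero-coupon bond has a single cash flow at maturity, so its Macaulay duration equals its maturity: 2 years.
(Equivalently: 4 semi-annual periods ÷ 2 = 2 years.)

2.000 years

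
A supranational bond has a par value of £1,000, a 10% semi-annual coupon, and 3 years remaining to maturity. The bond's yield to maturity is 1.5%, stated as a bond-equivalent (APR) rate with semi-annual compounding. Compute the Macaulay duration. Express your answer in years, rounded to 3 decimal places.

Periodic yield y = 0.0075. Discount each cash flow and weight by its period:
  t   CF        PV=CF/(1+0.0075)^t    t·PV
  1        50.00        49.6278        49.6278
  2        50.00        49.2584        98.5167
  3        50.00        48.8917       146.6750
  4        50.00        48.5277       194.1108
  5        50.00        48.1665       240.8323
  6     1,050.00     1,003.9659     6,023.7955
  Σ                  1,248.4379     6,753.5581
Price P = Σ PV = 1,248.4379.
Macaulay duration = Σ(t·PV) / P = 6,753.5581 / 1,248.4379 = 5.40961 half-year periods.
In years: 5.40961 / 2 = 2.70480 years.

2.705 years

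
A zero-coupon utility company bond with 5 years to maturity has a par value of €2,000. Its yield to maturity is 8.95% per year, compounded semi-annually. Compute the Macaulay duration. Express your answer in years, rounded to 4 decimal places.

A zero-coupon bond has a single cash flow at maturity, so its Macaulay duration equals its maturity: 5 years.
(Equivalently: 10 semi-annual periods ÷ 2 = 5 years.)

5.0000 years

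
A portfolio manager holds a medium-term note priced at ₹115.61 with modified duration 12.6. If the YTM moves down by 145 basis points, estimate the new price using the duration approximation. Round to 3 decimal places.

Duration approximation: ΔP/P ≈ -D_mod · Δy = -12.6 × (-0.0145) = +0.182700.
New price ≈ 115.61 × (1 + 0.182700) = 136.731947.

₹136.732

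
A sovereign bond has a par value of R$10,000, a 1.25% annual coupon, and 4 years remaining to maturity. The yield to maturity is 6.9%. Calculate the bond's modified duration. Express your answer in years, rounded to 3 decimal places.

3.664 years

Periodic yield y = 0.069. First find Macaulay duration:
  t   CF        PV=CF/(1+0.069)^t    t·PV
  1       125.00       116.9317       116.9317
  2       125.00       109.3842       218.7684
  3       125.00       102.3239       306.9716
  4    10,125.00     7,753.2576    31,013.0302
  Σ                  8,081.8973    31,655.7019
P = 8,081.8973; Macaulay duration = 31,655.7019 / 8,081.8973 = 3.91687 years.
Modified duration = D_Mac / (1 + y) = 3.91687 / 1.069 = 3.66405 years.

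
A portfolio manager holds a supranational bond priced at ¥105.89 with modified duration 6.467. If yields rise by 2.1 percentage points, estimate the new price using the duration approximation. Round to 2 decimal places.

¥91.51

Duration approximation: ΔP/P ≈ -D_mod · Δy = -6.467 × (+0.021) = -0.135807.
New price ≈ 105.89 × (1 - 0.135807) = 91.50939677.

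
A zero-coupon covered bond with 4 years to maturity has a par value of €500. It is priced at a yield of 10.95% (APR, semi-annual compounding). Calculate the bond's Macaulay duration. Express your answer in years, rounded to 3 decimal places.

A zero-coupon bond has a single cash flow at maturity, so its Macaulay duration equals its maturity: 4 years.
(Equivalently: 8 semi-annual periods ÷ 2 = 4 years.)

4.000 years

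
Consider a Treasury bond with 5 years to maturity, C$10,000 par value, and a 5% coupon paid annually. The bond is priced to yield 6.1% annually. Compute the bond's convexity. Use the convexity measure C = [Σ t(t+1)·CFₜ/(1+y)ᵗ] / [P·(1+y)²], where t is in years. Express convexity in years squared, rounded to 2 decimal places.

With y = 0.061:
  t   CF        PV=CF/(1+0.061)^t    t·PV        t(t+1)·PV
  1       500.00       471.2535       471.2535         942.5071
  2       500.00       444.1598       888.3196       2,664.9587
  3       500.00       418.6237     1,255.8712       5,023.4849
  4       500.00       394.5558     1,578.2233       7,891.1167
  5    10,500.00     7,809.3049    39,046.5245     234,279.1471
  Σ                  9,537.8978    43,240.1922     250,801.2144
P = 9,537.8978.
Convexity = Σ t(t+1)·PV / [P·(1+y)²] = 250,801.2144 / (9,537.8978 × 1.125721) = 23.35857.

23.36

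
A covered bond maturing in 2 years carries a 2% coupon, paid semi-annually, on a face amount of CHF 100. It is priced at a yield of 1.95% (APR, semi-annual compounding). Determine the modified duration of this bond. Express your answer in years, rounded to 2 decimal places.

Periodic yield y = 0.00975. First find Macaulay duration:
  t   CF        PV=CF/(1+0.00975)^t    t·PV
  1         1.00         0.9903         0.9903
  2         1.00         0.9808         1.9616
  3         1.00         0.9713         2.9139
  4       101.00        97.1552       388.6207
  Σ                    100.0976       394.4865
P = 100.0976; Macaulay duration = 394.4865 / 100.0976 = 3.94102 half-year periods = 1.97051 years.
Modified duration = D_Mac / (1 + y) = 1.97051 / 1.00975 = 1.95148 years.

1.95 years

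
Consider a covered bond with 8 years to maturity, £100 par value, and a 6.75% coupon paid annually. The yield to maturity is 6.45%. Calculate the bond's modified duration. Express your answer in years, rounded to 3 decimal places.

6.062 years

Periodic yield y = 0.0645. First find Macaulay duration:
  t   CF        PV=CF/(1+0.0645)^t    t·PV
  1         6.75         6.3410         6.3410
  2         6.75         5.9568        11.9136
  3         6.75         5.5959        16.7876
  4         6.75         5.2568        21.0272
  5         6.75         4.9383        24.6914
  6         6.75         4.6391        27.8343
  7         6.75         4.3580        30.5058
  8       106.75        64.7445       517.9556
  Σ                    101.8302       657.0565
P = 101.8302; Macaulay duration = 657.0565 / 101.8302 = 6.45247 years.
Modified duration = D_Mac / (1 + y) = 6.45247 / 1.0645 = 6.06150 years.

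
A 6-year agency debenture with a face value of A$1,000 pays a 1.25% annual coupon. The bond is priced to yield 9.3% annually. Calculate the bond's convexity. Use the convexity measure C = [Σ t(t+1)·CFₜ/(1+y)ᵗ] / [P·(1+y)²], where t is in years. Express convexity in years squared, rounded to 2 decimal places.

With y = 0.093:
  t   CF        PV=CF/(1+0.093)^t    t·PV        t(t+1)·PV
  1        12.50        11.4364        11.4364          22.8728
  2        12.50        10.4633        20.9266          62.7799
  3        12.50         9.5730        28.7191         114.8764
  4        12.50         8.7585        35.0340         175.1699
  5        12.50         8.0133        40.0663         240.3978
  6     1,012.50       593.8463     3,563.0778      24,941.5449
  Σ                    642.0908     3,699.2603      25,557.6417
P = 642.0908.
Convexity = Σ t(t+1)·PV / [P·(1+y)²] = 25,557.6417 / (642.0908 × 1.194649) = 33.31839.

33.32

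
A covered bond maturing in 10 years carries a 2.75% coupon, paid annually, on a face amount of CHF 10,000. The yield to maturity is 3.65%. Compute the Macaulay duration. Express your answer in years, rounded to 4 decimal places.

Periodic yield y = 0.0365. Discount each cash flow and weight by its year:
  t   CF        PV=CF/(1+0.0365)^t    t·PV
  1       275.00       265.3160       265.3160
  2       275.00       255.9730       511.9459
  3       275.00       246.9590       740.8769
  4       275.00       238.2624       953.0495
  5       275.00       229.8720     1,149.3602
  6       275.00       221.7772     1,330.6631
  7       275.00       213.9674     1,497.7716
  8       275.00       206.4326     1,651.4606
  9       275.00       199.1631     1,792.4681
  10   10,275.00     7,179.4102    71,794.1018
  Σ                  9,257.1327    81,687.0137
Price P = Σ PV = 9,257.1327.
Macaulay duration = Σ(t·PV) / P = 81,687.0137 / 9,257.1327 = 8.82422 years.

8.8242 years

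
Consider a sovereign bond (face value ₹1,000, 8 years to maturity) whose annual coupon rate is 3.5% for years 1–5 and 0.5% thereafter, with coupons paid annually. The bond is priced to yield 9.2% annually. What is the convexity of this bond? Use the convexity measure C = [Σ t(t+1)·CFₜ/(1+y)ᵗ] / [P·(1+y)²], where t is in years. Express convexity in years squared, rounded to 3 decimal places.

With y = 0.092:
  t   CF        PV=CF/(1+0.092)^t    t·PV        t(t+1)·PV
  1        35.00        32.0513        32.0513          64.1026
  2        35.00        29.3510        58.7020         176.1059
  3        35.00        26.8782        80.6346         322.5384
  4        35.00        24.6137        98.4549         492.2747
  5        35.00        22.5400       112.7002         676.2015
  6         5.00         2.9487        17.6923         123.8464
  7         5.00         2.7003        18.9021         151.2166
  8     1,005.00       497.0327     3,976.2615      35,786.3538
  Σ                    638.1160     4,395.3990      37,792.6399
P = 638.1160.
Convexity = Σ t(t+1)·PV / [P·(1+y)²] = 37,792.6399 / (638.1160 × 1.192464) = 49.66636.

49.666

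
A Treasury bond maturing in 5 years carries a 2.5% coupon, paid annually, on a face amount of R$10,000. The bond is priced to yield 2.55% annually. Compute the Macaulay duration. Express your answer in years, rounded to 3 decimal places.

Periodic yield y = 0.0255. Discount each cash flow and weight by its year:
  t   CF        PV=CF/(1+0.0255)^t    t·PV
  1       250.00       243.7835       243.7835
  2       250.00       237.7216       475.4432
  3       250.00       231.8105       695.4314
  4       250.00       226.0463       904.1851
  5    10,250.00     9,037.4424    45,187.2120
  Σ                  9,976.8043    47,506.0552
Price P = Σ PV = 9,976.8043.
Macaulay duration = Σ(t·PV) / P = 47,506.0552 / 9,976.8043 = 4.76165 years.

4.762 years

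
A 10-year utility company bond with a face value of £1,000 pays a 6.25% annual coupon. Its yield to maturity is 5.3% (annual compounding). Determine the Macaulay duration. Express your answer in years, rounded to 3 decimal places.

7.816 years

Periodic yield y = 0.053. Discount each cash flow and weight by its year:
  t   CF        PV=CF/(1+0.053)^t    t·PV
  1        62.50        59.3542        59.3542
  2        62.50        56.3668       112.7336
  3        62.50        53.5297       160.5891
  4        62.50        50.8354       203.3417
  5        62.50        48.2768       241.3838
  6        62.50        45.8469       275.0813
  7        62.50        43.5393       304.7751
  8        62.50        41.3479       330.7829
  9        62.50        39.2667       353.4005
  10    1,062.50       633.9357     6,339.3573
  Σ                  1,072.2994     8,380.7995
Price P = Σ PV = 1,072.2994.
Macaulay duration = Σ(t·PV) / P = 8,380.7995 / 1,072.2994 = 7.81573 years.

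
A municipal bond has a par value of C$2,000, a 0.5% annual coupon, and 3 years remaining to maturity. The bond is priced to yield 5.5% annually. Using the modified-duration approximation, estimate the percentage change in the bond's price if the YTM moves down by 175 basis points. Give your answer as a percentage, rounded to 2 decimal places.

+4.95%

Periodic yield y = 0.055. Modified duration first:
  t   CF        PV=CF/(1+0.055)^t    t·PV
  1        10.00         9.4787         9.4787
  2        10.00         8.9845        17.9690
  3     2,010.00     1,711.7435     5,135.2304
  Σ                  1,730.2067     5,162.6781
P = 1,730.2067; D_Mac = 2.98385 yrs; D_mod = 2.98385/(1+0.055) = 2.82829 yrs.
ΔP/P ≈ -D_mod · Δy = -2.82829 × (-0.0175) = +0.049495 = +4.9495%.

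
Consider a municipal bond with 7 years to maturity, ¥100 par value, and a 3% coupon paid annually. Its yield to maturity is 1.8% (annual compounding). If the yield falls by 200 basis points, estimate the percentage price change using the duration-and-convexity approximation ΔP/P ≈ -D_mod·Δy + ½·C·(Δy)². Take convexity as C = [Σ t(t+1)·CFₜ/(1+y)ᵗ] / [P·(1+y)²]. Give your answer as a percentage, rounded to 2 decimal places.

+13.62%

With y = 0.018:
  t   CF        PV=CF/(1+0.018)^t    t·PV        t(t+1)·PV
  1         3.00         2.9470         2.9470           5.8939
  2         3.00         2.8948         5.7897          17.3691
  3         3.00         2.8437         8.5310          34.1239
  4         3.00         2.7934        11.1735          55.8676
  5         3.00         2.7440        13.7199          82.3197
  6         3.00         2.6955        16.1728         113.2098
  7       103.00        90.9081       636.3570       5,090.8559
  Σ                    107.8264       694.6909       5,399.6399
P = 107.8264; D_Mac = 6.44268 yrs; D_mod = 6.32876 yrs; C = 48.32189.
Duration effect: -6.32876 × (-0.02) = +0.126575
Convexity effect: 0.5 × 48.32189 × (-0.02)² = +0.0096644
ΔP/P ≈ +0.126575 + 0.0096644 = +0.136240 = +13.6240%.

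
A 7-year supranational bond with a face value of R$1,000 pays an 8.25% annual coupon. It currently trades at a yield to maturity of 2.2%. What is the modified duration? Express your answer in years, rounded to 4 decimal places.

5.6967 years

Periodic yield y = 0.022. First find Macaulay duration:
  t   CF        PV=CF/(1+0.022)^t    t·PV
  1        82.50        80.7241        80.7241
  2        82.50        78.9864       157.9727
  3        82.50        77.2861       231.8582
  4        82.50        75.6224       302.4895
  5        82.50        73.9945       369.9725
  6        82.50        72.4017       434.4100
  7     1,082.50       929.5476     6,506.8332
  Σ                  1,388.5627     8,084.2603
P = 1,388.5627; Macaulay duration = 8,084.2603 / 1,388.5627 = 5.82203 years.
Modified duration = D_Mac / (1 + y) = 5.82203 / 1.022 = 5.69671 years.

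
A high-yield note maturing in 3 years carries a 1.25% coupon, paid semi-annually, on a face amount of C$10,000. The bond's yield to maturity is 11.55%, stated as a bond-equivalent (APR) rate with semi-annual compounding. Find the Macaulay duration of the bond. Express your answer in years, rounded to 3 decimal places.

Periodic yield y = 0.05775. Discount each cash flow and weight by its period:
  t   CF        PV=CF/(1+0.05775)^t    t·PV
  1        62.50        59.0877        59.0877
  2        62.50        55.8617       111.7233
  3        62.50        52.8118       158.4354
  4        62.50        49.9284       199.7137
  5        62.50        47.2025       236.0124
  6    10,062.50     7,184.6843    43,108.1058
  Σ                  7,449.5764    43,873.0783
Price P = Σ PV = 7,449.5764.
Macaulay duration = Σ(t·PV) / P = 43,873.0783 / 7,449.5764 = 5.88934 half-year periods.
In years: 5.88934 / 2 = 2.94467 years.

2.945 years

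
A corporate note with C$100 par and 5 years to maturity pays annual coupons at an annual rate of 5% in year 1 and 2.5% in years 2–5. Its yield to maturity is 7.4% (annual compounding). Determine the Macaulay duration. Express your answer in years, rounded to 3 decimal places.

4.624 years

Periodic yield y = 0.074. Discount each cash flow and weight by its year:
  t   CF        PV=CF/(1+0.074)^t    t·PV
  1         5.00         4.6555         4.6555
  2         2.50         2.1674         4.3347
  3         2.50         2.0180         6.0541
  4         2.50         1.8790         7.5159
  5       102.50        71.7303       358.6513
  Σ                     82.4501       381.2116
Price P = Σ PV = 82.4501.
Macaulay duration = Σ(t·PV) / P = 381.2116 / 82.4501 = 4.62354 years.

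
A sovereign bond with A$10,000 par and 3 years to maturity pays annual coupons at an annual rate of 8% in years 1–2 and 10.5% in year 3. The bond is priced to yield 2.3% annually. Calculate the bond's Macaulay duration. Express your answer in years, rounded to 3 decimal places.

2.804 years

Periodic yield y = 0.023. Discount each cash flow and weight by its year:
  t   CF        PV=CF/(1+0.023)^t    t·PV
  1       800.00       782.0137       782.0137
  2       800.00       764.4318     1,528.8635
  3    11,050.00    10,321.3232    30,963.9695
  Σ                 11,867.7686    33,274.8467
Price P = Σ PV = 11,867.7686.
Macaulay duration = Σ(t·PV) / P = 33,274.8467 / 11,867.7686 = 2.80380 years.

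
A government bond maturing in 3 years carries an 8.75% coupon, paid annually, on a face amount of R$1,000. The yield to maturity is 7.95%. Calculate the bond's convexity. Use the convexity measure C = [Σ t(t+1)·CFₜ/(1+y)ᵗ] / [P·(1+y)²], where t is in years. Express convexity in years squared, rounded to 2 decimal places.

With y = 0.0795:
  t   CF        PV=CF/(1+0.0795)^t    t·PV        t(t+1)·PV
  1        87.50        81.0560        81.0560         162.1121
  2        87.50        75.0867       150.1733         450.5199
  3     1,087.50       864.4927     2,593.4781      10,373.9123
  Σ                  1,020.6354     2,824.7074      10,986.5443
P = 1,020.6354.
Convexity = Σ t(t+1)·PV / [P·(1+y)²] = 10,986.5443 / (1,020.6354 × 1.165320) = 9.23730.

9.24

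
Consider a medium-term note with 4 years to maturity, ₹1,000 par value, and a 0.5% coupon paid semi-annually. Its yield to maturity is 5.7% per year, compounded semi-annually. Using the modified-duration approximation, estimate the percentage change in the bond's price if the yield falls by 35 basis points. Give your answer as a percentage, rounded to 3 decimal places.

Periodic yield y = 0.0285. Modified duration first:
  t   CF        PV=CF/(1+0.0285)^t    t·PV
  1         2.50         2.4307         2.4307
  2         2.50         2.3634         4.7267
  3         2.50         2.2979         6.8936
  4         2.50         2.2342         8.9368
  5         2.50         2.1723        10.8615
  6         2.50         2.1121        12.6726
  7         2.50         2.0536        14.3750
  8     1,002.50       800.6635     6,405.3077
  Σ                    816.3276     6,466.2047
P = 816.3276; D_Mac = 7.92109 half-year periods = 3.96055 yrs; D_mod = 3.96055/(1+0.0285) = 3.85080 yrs.
ΔP/P ≈ -D_mod · Δy = -3.85080 × (-0.0035) = +0.013478 = +1.3478%.

+1.348%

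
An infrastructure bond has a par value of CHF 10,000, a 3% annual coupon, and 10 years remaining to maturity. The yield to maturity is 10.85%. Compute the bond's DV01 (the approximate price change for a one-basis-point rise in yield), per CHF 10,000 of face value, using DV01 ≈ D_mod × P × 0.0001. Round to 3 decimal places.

Periodic yield y = 0.1085.
  t   CF        PV=CF/(1+0.1085)^t    t·PV
  1       300.00       270.6360       270.6360
  2       300.00       244.1461       488.2923
  3       300.00       220.2491       660.7473
  4       300.00       198.6911       794.7645
  5       300.00       179.2432       896.2162
  6       300.00       161.6989       970.1934
  7       300.00       145.8718     1,021.1027
  8       300.00       131.5939     1,052.7510
  9       300.00       118.7135     1,068.4212
  10   10,300.00     3,676.8867    36,768.8672
  Σ                  5,347.7304    43,991.9917
P = 5,347.7304; D_Mac = 8.22629 yrs; D_mod = 7.42110 yrs.
DV01 ≈ 7.42110 × 5,347.7304 × 0.0001 = 3.968605.

CHF 3.969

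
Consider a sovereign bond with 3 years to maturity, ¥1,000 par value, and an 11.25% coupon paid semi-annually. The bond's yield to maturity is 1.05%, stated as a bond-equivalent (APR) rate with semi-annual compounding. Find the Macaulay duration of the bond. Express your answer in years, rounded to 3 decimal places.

Periodic yield y = 0.00525. Discount each cash flow and weight by its period:
  t   CF        PV=CF/(1+0.00525)^t    t·PV
  1        56.25        55.9562        55.9562
  2        56.25        55.6640       111.3280
  3        56.25        55.3733       166.1199
  4        56.25        55.0841       220.3364
  5        56.25        54.7964       273.9821
  6     1,056.25     1,023.5810     6,141.4862
  Σ                  1,300.4550     6,969.2087
Price P = Σ PV = 1,300.4550.
Macaulay duration = Σ(t·PV) / P = 6,969.2087 / 1,300.4550 = 5.35905 half-year periods.
In years: 5.35905 / 2 = 2.67953 years.

2.680 years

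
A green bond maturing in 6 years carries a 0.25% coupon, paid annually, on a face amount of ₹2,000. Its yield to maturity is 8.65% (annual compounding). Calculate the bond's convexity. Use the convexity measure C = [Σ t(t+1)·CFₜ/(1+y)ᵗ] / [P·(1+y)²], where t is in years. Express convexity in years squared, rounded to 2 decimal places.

35.19

With y = 0.0865:
  t   CF        PV=CF/(1+0.0865)^t    t·PV        t(t+1)·PV
  1         5.00         4.6019         4.6019           9.2039
  2         5.00         4.2356         8.4711          25.4133
  3         5.00         3.8983        11.6950          46.7802
  4         5.00         3.5880        14.3520          71.7598
  5         5.00         3.3023        16.5117          99.0701
  6     2,005.00     1,218.8100     7,312.8597      51,190.0181
  Σ                  1,238.4361     7,368.4915      51,442.2454
P = 1,238.4361.
Convexity = Σ t(t+1)·PV / [P·(1+y)²] = 51,442.2454 / (1,238.4361 × 1.180482) = 35.18737.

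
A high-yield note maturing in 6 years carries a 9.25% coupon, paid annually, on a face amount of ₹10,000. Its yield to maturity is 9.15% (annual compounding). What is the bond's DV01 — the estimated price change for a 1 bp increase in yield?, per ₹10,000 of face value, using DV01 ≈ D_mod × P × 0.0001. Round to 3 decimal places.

₹4.479

Periodic yield y = 0.0915.
  t   CF        PV=CF/(1+0.0915)^t    t·PV
  1       925.00       847.4576       847.4576
  2       925.00       776.4156     1,552.8312
  3       925.00       711.3290     2,133.9870
  4       925.00       651.6986     2,606.7943
  5       925.00       597.0670     2,985.3348
  6    10,925.00     6,460.6915    38,764.1491
  Σ                 10,044.6593    48,890.5540
P = 10,044.6593; D_Mac = 4.86732 yrs; D_mod = 4.45929 yrs.
DV01 ≈ 4.45929 × 10,044.6593 × 0.0001 = 4.479208.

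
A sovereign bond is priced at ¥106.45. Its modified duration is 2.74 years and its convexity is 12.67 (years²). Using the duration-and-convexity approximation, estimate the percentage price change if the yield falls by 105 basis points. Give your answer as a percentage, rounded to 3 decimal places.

Duration effect: -D_mod·Δy = -2.74 × (-0.0105) = +0.028770
Convexity effect: ½·C·(Δy)² = 0.5 × 12.67 × (-0.0105)² = +0.00069843375
ΔP/P ≈ +0.028770 + 0.00069843375 = +0.02946843375
= +2.946843375%.

+2.947%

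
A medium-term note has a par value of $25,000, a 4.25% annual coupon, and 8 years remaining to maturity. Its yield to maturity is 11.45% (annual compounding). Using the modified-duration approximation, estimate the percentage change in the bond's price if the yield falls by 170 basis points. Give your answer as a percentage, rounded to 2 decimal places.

+10.10%

Periodic yield y = 0.1145. Modified duration first:
  t   CF        PV=CF/(1+0.1145)^t    t·PV
  1     1,062.50       953.3423       953.3423
  2     1,062.50       855.3991     1,710.7982
  3     1,062.50       767.5183     2,302.5548
  4     1,062.50       688.6660     2,754.6640
  5     1,062.50       617.9148     3,089.5738
  6     1,062.50       554.4323     3,326.5936
  7     1,062.50       497.4718     3,482.3023
  8    26,062.50    10,949.0261    87,592.2085
  Σ                 15,883.7706   105,212.0377
P = 15,883.7706; D_Mac = 6.62387 yrs; D_mod = 6.62387/(1+0.1145) = 5.94336 yrs.
ΔP/P ≈ -D_mod · Δy = -5.94336 × (-0.017) = +0.101037 = +10.1037%.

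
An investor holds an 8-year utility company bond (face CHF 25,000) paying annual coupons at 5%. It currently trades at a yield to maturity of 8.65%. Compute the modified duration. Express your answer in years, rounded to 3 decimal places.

6.087 years

Periodic yield y = 0.0865. First find Macaulay duration:
  t   CF        PV=CF/(1+0.0865)^t    t·PV
  1     1,250.00     1,150.4832     1,150.4832
  2     1,250.00     1,058.8893     2,117.7786
  3     1,250.00       974.5875     2,923.7624
  4     1,250.00       896.9972     3,587.9888
  5     1,250.00       825.5842     4,127.9209
  6     1,250.00       759.8566     4,559.1395
  7     1,250.00       699.3618     4,895.5325
  8    26,250.00    13,517.3470   108,138.7760
  Σ                 19,883.1067   131,501.3818
P = 19,883.1067; Macaulay duration = 131,501.3818 / 19,883.1067 = 6.61372 years.
Modified duration = D_Mac / (1 + y) = 6.61372 / 1.0865 = 6.08718 years.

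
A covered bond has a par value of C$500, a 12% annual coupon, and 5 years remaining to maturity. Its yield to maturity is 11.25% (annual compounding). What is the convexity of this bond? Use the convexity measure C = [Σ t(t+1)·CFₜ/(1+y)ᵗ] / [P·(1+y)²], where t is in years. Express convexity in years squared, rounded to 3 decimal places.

18.185

With y = 0.1125:
  t   CF        PV=CF/(1+0.1125)^t    t·PV        t(t+1)·PV
  1        60.00        53.9326        53.9326         107.8652
  2        60.00        48.4787        96.9575         290.8724
  3        60.00        43.5764       130.7292         522.9166
  4        60.00        39.1698       156.6791         783.3957
  5       560.00       328.6154     1,643.0771       9,858.4624
  Σ                    513.7729     2,081.3754      11,563.5122
P = 513.7729.
Convexity = Σ t(t+1)·PV / [P·(1+y)²] = 11,563.5122 / (513.7729 × 1.237656) = 18.18522.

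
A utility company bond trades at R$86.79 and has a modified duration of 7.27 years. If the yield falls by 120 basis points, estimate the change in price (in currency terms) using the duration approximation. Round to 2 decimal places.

Duration approximation: ΔP/P ≈ -D_mod · Δy = -7.27 × (-0.012) = +0.087240.
ΔP ≈ 86.79 × (+0.087240) = +7.5715596.

+R$7.57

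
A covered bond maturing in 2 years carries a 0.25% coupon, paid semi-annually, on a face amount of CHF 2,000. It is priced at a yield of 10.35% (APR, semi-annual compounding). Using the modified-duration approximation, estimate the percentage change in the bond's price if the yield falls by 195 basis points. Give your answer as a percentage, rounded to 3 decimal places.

+3.700%

Periodic yield y = 0.05175. Modified duration first:
  t   CF        PV=CF/(1+0.05175)^t    t·PV
  1         2.50         2.3770         2.3770
  2         2.50         2.2600         4.5201
  3         2.50         2.1488         6.4465
  4     2,002.50     1,636.5242     6,546.0970
  Σ                  1,643.3101     6,559.4405
P = 1,643.3101; D_Mac = 3.99160 half-year periods = 1.99580 yrs; D_mod = 1.99580/(1+0.05175) = 1.89760 yrs.
ΔP/P ≈ -D_mod · Δy = -1.89760 × (-0.0195) = +0.037003 = +3.7003%.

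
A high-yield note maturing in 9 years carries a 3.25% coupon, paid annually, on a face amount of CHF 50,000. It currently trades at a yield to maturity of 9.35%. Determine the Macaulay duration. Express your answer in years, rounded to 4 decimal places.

7.6212 years

Periodic yield y = 0.0935. Discount each cash flow and weight by its year:
  t   CF        PV=CF/(1+0.0935)^t    t·PV
  1     1,625.00     1,486.0540     1,486.0540
  2     1,625.00     1,358.9885     2,717.9771
  3     1,625.00     1,242.7879     3,728.3636
  4     1,625.00     1,136.5230     4,546.0919
  5     1,625.00     1,039.3443     5,196.7214
  6     1,625.00       950.4749     5,702.8492
  7     1,625.00       869.2043     6,084.4299
  8     1,625.00       794.8827     6,359.0619
  9    51,625.00    23,093.5649   207,842.0837
  Σ                 31,971.8243   243,663.6326
Price P = Σ PV = 31,971.8243.
Macaulay duration = Σ(t·PV) / P = 243,663.6326 / 31,971.8243 = 7.62120 years.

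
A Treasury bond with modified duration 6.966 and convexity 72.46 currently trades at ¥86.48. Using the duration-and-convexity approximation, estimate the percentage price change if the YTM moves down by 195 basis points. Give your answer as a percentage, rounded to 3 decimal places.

+14.961%

Duration effect: -D_mod·Δy = -6.966 × (-0.0195) = +0.135837
Convexity effect: ½·C·(Δy)² = 0.5 × 72.46 × (-0.0195)² = +0.0137764575
ΔP/P ≈ +0.135837 + 0.0137764575 = +0.1496134575
= +14.96134575%.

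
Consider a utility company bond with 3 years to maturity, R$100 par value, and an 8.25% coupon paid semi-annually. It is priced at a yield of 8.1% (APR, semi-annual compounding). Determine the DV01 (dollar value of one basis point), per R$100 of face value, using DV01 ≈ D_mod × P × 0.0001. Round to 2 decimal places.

R$0.03

Periodic yield y = 0.0405.
  t   CF        PV=CF/(1+0.0405)^t    t·PV
  1        4.125         3.9644         3.9644
  2        4.125         3.8101         7.6203
  3        4.125         3.6618        10.9855
  4        4.125         3.5193        14.0772
  5        4.125         3.3823        16.9116
  6      104.125        82.0545       492.3271
  Σ                    100.3925       545.8860
P = 100.3925; D_Mac = 5.43752 half-year periods = 2.71876 yrs; D_mod = 2.61293 yrs.
DV01 ≈ 2.61293 × 100.3925 × 0.0001 = 0.026232.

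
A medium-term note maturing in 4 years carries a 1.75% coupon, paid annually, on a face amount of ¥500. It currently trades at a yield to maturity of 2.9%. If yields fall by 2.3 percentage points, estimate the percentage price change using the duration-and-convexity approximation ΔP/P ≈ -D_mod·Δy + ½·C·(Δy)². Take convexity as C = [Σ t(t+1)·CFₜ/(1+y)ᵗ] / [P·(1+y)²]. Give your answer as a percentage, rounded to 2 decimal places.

With y = 0.029:
  t   CF        PV=CF/(1+0.029)^t    t·PV        t(t+1)·PV
  1         8.75         8.5034         8.5034          17.0068
  2         8.75         8.2638        16.5275          49.5825
  3         8.75         8.0309        24.0926          96.3703
  4       508.75       453.7775     1,815.1099       9,075.5493
  Σ                    478.5755     1,864.2333       9,238.5089
P = 478.5755; D_Mac = 3.89538 yrs; D_mod = 3.78560 yrs; C = 18.23143.
Duration effect: -3.78560 × (-0.023) = +0.087069
Convexity effect: 0.5 × 18.23143 × (-0.023)² = +0.0048222
ΔP/P ≈ +0.087069 + 0.0048222 = +0.091891 = +9.1891%.

+9.19%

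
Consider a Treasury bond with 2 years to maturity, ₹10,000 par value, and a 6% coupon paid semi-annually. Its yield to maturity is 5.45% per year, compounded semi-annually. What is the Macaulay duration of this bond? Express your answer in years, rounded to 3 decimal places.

Periodic yield y = 0.02725. Discount each cash flow and weight by its period:
  t   CF        PV=CF/(1+0.02725)^t    t·PV
  1       300.00       292.0419       292.0419
  2       300.00       284.2948       568.5897
  3       300.00       276.7533       830.2599
  4    10,300.00     9,249.8060    36,999.2241
  Σ                 10,102.8960    38,690.1155
Price P = Σ PV = 10,102.8960.
Macaulay duration = Σ(t·PV) / P = 38,690.1155 / 10,102.8960 = 3.82961 half-year periods.
In years: 3.82961 / 2 = 1.91480 years.

1.915 years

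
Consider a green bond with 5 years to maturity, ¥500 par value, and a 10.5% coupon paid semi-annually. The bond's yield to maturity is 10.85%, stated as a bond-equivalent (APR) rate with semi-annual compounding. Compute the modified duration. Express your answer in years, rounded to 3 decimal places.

3.801 years

Periodic yield y = 0.05425. First find Macaulay duration:
  t   CF        PV=CF/(1+0.05425)^t    t·PV
  1        26.25        24.8992        24.8992
  2        26.25        23.6179        47.2359
  3        26.25        22.4026        67.2078
  4        26.25        21.2498        84.9992
  5        26.25        20.1563       100.7816
  6        26.25        19.1191       114.7147
  7        26.25        18.1353       126.9469
  8        26.25        17.2021       137.6165
  9        26.25        16.3169       146.8518
  10      526.25       310.2816     3,102.8159
  Σ                    493.3808     3,954.0695
P = 493.3808; Macaulay duration = 3,954.0695 / 493.3808 = 8.01423 half-year periods = 4.00712 years.
Modified duration = D_Mac / (1 + y) = 4.00712 / 1.05425 = 3.80092 years.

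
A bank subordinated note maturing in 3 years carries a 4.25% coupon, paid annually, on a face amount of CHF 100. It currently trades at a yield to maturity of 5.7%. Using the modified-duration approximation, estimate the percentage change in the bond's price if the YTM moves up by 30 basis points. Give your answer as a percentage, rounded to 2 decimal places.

Periodic yield y = 0.057. Modified duration first:
  t   CF        PV=CF/(1+0.057)^t    t·PV
  1         4.25         4.0208         4.0208
  2         4.25         3.8040         7.6080
  3       104.25        88.2777       264.8332
  Σ                     96.1025       276.4619
P = 96.1025; D_Mac = 2.87674 yrs; D_mod = 2.87674/(1+0.057) = 2.72161 yrs.
ΔP/P ≈ -D_mod · Δy = -2.72161 × (+0.003) = -0.008165 = -0.8165%.

-0.82%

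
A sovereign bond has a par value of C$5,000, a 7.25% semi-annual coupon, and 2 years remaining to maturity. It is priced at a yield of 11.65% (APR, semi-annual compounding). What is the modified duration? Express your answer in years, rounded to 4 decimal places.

1.7886 years

Periodic yield y = 0.05825. First find Macaulay duration:
  t   CF        PV=CF/(1+0.05825)^t    t·PV
  1       181.25       171.2733       171.2733
  2       181.25       161.8458       323.6916
  3       181.25       152.9372       458.8117
  4     5,181.25     4,131.2496    16,524.9986
  Σ                  4,617.3060    17,478.7752
P = 4,617.3060; Macaulay duration = 17,478.7752 / 4,617.3060 = 3.78549 half-year periods = 1.89275 years.
Modified duration = D_Mac / (1 + y) = 1.89275 / 1.05825 = 1.78856 years.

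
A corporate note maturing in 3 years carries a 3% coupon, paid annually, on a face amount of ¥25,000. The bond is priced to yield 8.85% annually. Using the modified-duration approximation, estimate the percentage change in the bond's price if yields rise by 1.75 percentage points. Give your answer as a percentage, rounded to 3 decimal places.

Periodic yield y = 0.0885. Modified duration first:
  t   CF        PV=CF/(1+0.0885)^t    t·PV
  1       750.00       689.0216       689.0216
  2       750.00       633.0010     1,266.0020
  3    25,750.00    19,966.0398    59,898.1195
  Σ                 21,288.0624    61,853.1431
P = 21,288.0624; D_Mac = 2.90553 yrs; D_mod = 2.90553/(1+0.0885) = 2.66930 yrs.
ΔP/P ≈ -D_mod · Δy = -2.66930 × (+0.0175) = -0.046713 = -4.6713%.

-4.671%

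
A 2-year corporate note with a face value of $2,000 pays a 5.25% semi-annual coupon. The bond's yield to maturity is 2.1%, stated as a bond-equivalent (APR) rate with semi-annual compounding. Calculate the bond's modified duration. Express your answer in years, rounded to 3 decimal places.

1.907 years

Periodic yield y = 0.0105. First find Macaulay duration:
  t   CF        PV=CF/(1+0.0105)^t    t·PV
  1        52.50        51.9545        51.9545
  2        52.50        51.4146       102.8292
  3        52.50        50.8804       152.6411
  4     2,052.50     1,968.5112     7,874.0449
  Σ                  2,122.7607     8,181.4697
P = 2,122.7607; Macaulay duration = 8,181.4697 / 2,122.7607 = 3.85416 half-year periods = 1.92708 years.
Modified duration = D_Mac / (1 + y) = 1.92708 / 1.0105 = 1.90706 years.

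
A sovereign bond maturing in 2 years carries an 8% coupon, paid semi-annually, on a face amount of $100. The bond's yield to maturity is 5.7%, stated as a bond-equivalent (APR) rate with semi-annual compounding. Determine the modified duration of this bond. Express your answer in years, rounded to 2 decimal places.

1.84 years

Periodic yield y = 0.0285. First find Macaulay duration:
  t   CF        PV=CF/(1+0.0285)^t    t·PV
  1         4.00         3.8892         3.8892
  2         4.00         3.7814         7.5628
  3         4.00         3.6766        11.0298
  4       104.00        92.9429       371.7715
  Σ                    104.2900       394.2533
P = 104.2900; Macaulay duration = 394.2533 / 104.2900 = 3.78035 half-year periods = 1.89018 years.
Modified duration = D_Mac / (1 + y) = 1.89018 / 1.0285 = 1.83780 years.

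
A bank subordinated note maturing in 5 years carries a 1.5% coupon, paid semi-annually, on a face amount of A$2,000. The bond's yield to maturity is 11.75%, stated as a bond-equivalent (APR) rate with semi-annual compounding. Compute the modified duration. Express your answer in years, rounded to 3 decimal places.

4.513 years

Periodic yield y = 0.05875. First find Macaulay duration:
  t   CF        PV=CF/(1+0.05875)^t    t·PV
  1        15.00        14.1677        14.1677
  2        15.00        13.3815        26.7630
  3        15.00        12.6389        37.9168
  4        15.00        11.9376        47.7505
  5        15.00        11.2752        56.3760
  6        15.00        10.6495        63.8972
  7        15.00        10.0586        70.4102
  8        15.00         9.5004        76.0035
  9        15.00         8.9733        80.7594
  10    2,015.00     1,138.5204    11,385.2040
  Σ                  1,241.1031    11,859.2482
P = 1,241.1031; Macaulay duration = 11,859.2482 / 1,241.1031 = 9.55541 half-year periods = 4.77770 years.
Modified duration = D_Mac / (1 + y) = 4.77770 / 1.05875 = 4.51259 years.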